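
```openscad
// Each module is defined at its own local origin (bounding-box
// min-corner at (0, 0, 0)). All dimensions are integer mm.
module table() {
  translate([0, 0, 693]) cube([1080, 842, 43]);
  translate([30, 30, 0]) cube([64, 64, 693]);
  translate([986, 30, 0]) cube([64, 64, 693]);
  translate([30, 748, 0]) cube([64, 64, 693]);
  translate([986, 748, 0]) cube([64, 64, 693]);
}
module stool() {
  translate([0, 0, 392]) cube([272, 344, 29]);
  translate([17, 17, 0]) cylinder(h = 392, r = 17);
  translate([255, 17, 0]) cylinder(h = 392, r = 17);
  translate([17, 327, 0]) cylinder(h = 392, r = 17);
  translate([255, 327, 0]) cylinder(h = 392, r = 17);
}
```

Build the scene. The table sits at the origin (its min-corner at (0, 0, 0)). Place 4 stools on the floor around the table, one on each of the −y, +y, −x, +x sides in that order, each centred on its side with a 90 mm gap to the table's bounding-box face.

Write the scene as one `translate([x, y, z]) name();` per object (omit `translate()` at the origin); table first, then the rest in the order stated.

table();
translate([404, -434, 0]) stool();
translate([404, 932, 0]) stool();
translate([-362, 249, 0]) stool();
translate([1170, 249, 0]) stool();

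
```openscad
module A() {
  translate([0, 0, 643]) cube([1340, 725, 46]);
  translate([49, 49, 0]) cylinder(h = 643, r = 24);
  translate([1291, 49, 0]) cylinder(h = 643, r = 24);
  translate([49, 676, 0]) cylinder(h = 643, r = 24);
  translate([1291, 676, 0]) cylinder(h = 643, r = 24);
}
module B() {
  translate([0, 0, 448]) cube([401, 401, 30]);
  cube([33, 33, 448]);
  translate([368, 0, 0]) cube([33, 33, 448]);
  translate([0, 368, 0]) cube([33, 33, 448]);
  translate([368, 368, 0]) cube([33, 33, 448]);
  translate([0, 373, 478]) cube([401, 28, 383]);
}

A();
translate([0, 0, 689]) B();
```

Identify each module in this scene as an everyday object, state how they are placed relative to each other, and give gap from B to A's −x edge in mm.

A is a table. B is a chair. The chair is on top of the table. The gap from the chair to the table's −x edge is 0 mm.

The chair's min-x is at 0; the table's min-x is 0; gap = 0 mm.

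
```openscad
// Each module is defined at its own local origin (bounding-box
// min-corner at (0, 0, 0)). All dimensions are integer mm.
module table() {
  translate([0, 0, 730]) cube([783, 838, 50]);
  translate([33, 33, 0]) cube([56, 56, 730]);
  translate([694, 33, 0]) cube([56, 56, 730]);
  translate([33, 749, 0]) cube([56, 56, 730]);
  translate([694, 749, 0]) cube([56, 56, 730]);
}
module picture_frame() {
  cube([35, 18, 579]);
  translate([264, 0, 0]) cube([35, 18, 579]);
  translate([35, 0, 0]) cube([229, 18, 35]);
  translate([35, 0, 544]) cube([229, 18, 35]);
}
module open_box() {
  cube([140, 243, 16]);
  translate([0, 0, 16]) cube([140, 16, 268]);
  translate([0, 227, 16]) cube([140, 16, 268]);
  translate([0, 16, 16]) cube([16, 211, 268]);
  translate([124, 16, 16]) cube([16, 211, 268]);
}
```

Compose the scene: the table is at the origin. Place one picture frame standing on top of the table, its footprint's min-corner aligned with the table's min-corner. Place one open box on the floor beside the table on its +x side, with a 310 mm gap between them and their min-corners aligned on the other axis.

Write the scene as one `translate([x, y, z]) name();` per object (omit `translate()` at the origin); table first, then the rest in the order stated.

table();
translate([0, 0, 780]) picture_frame();
translate([1093, 0, 0]) open_box();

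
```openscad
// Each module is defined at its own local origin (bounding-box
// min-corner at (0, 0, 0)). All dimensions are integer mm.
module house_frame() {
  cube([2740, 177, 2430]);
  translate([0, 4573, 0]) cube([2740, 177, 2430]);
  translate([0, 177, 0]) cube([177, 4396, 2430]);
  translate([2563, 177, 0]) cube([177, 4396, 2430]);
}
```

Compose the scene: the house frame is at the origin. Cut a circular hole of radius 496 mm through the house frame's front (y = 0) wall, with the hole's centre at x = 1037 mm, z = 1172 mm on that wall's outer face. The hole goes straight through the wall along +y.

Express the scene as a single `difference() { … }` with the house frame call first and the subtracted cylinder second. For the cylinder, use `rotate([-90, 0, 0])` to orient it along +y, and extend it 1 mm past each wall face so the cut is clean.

difference() {
  house_frame();
  translate([1037, -1, 1172]) rotate([-90, 0, 0]) cylinder(h = 179, r = 496);
}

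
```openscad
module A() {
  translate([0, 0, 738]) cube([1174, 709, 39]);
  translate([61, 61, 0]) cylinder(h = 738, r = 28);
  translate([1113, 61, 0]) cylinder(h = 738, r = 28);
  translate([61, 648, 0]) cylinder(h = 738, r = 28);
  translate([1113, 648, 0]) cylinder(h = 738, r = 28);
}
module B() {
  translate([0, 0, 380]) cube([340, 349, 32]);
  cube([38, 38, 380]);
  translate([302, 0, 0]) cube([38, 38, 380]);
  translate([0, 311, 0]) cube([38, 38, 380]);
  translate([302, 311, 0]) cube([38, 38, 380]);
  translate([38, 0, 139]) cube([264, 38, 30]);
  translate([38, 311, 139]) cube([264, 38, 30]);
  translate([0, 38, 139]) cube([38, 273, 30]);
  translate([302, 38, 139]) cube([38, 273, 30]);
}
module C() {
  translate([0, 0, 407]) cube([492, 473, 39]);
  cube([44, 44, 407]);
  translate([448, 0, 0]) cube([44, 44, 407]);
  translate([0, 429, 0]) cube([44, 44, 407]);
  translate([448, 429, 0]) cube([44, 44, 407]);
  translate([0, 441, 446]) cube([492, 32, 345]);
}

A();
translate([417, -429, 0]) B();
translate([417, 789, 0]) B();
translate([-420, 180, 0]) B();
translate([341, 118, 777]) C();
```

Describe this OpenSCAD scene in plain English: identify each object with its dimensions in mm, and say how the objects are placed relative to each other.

A is a table: top 1174 mm (x) × 709 mm (y), 39 mm thick, upper face at z = 777 mm, on four round legs of 56 mm diameter, each leg's bounding box inset 33 mm from the nearest pair of top edges, running from z = 0 to the bottom of the top.

B is a four-legged stool. The seat is a 340×349×32 mm slab whose top surface is at z = 412 mm; four square legs, each 38×38 mm in cross-section, run from the floor (z = 0) to the underside of the seat, each flush with a corner of the seat. Four stretchers, 38 mm wide and 30 mm tall, connect adjacent legs with their undersides at z = 139 mm, each running between the inner faces of the legs it joins and aligned with the legs' outer faces on the other axis.

C is a chair. The seat is a 492×473×39 mm slab with its top at z = 446 mm, on four 44×44 mm corner legs (flush with the seat edges, standing on z = 0). A flat backrest 32 mm thick, 345 mm tall, spans the full seat width and rises from the seat top along its +y edge, rear face flush with the rear of the seat.

Three stools sit around the table at the −y, +y, −x sides. The chair is on top of the table, centred.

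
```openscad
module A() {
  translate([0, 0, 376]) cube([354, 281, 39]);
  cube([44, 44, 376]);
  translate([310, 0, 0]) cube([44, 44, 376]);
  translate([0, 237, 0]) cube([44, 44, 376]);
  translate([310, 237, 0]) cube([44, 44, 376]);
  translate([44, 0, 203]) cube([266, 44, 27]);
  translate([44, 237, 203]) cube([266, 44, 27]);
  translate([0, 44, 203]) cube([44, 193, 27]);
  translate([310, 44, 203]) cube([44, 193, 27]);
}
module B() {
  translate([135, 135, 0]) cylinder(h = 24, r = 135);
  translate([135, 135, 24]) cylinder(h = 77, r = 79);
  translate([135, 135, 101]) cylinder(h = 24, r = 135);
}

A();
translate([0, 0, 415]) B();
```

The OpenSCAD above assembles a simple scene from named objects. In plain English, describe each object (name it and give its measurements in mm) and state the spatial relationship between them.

A is a four-legged stool. The seat is a 354×281×39 mm slab whose top surface is at z = 415 mm; four square legs, each 44×44 mm in cross-section, run from the floor (z = 0) to the underside of the seat, each flush with a corner of the seat. Four stretchers, 44 mm wide and 27 mm tall, connect adjacent legs with their undersides at z = 203 mm, each running between the inner faces of the legs it joins and aligned with the legs' outer faces on the other axis.

B is a spool: two coaxial disc flanges of radius 135 mm and thickness 24 mm, joined by a core cylinder of radius 79 mm and height 77 mm. The lower flange rests on z = 0 and the three cylinders share a vertical axis.

The spool is on top of the stool.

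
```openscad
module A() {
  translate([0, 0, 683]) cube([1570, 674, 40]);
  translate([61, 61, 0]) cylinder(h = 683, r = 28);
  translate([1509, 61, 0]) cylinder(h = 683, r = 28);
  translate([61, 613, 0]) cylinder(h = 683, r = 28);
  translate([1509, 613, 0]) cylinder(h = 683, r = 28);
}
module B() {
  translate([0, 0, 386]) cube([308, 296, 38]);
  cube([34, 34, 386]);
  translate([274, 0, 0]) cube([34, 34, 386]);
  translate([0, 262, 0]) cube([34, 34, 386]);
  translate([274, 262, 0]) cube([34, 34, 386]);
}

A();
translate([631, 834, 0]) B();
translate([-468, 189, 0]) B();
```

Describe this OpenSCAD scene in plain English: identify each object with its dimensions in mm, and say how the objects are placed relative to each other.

A is a table with a 1570×674 mm rectangular top, 40 mm thick, top surface at z = 723 mm, supported by four round legs of 56 mm diameter, each leg's bounding box inset 33 mm from the nearest pair of top edges, running from the floor.

B is a simple wooden stool: a rectangular seat 308 mm (x) by 296 mm (y), 38 mm thick, top face at z = 424 mm, on four square legs, each 34×34 mm in cross-section. The legs rest on z = 0, each flush with a corner of the seat.

Two stools sit around the table at the +y, −x sides.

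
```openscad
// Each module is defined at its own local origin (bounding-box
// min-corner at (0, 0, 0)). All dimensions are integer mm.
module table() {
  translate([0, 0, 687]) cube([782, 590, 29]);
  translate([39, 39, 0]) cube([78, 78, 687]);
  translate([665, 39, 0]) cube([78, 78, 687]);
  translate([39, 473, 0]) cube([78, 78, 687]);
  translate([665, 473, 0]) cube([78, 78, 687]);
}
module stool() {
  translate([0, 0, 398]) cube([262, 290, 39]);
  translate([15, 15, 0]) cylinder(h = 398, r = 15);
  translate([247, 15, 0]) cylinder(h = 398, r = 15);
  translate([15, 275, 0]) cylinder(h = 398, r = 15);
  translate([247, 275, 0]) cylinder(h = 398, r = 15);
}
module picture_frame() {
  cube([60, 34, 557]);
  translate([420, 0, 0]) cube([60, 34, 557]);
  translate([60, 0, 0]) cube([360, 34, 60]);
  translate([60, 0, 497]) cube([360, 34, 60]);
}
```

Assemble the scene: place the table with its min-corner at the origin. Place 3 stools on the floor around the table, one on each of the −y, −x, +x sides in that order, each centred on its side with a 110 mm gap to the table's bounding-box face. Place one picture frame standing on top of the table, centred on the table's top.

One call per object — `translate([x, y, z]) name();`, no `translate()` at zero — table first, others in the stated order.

table();
translate([260, -400, 0]) stool();
translate([-372, 150, 0]) stool();
translate([892, 150, 0]) stool();
translate([151, 278, 716]) picture_frame();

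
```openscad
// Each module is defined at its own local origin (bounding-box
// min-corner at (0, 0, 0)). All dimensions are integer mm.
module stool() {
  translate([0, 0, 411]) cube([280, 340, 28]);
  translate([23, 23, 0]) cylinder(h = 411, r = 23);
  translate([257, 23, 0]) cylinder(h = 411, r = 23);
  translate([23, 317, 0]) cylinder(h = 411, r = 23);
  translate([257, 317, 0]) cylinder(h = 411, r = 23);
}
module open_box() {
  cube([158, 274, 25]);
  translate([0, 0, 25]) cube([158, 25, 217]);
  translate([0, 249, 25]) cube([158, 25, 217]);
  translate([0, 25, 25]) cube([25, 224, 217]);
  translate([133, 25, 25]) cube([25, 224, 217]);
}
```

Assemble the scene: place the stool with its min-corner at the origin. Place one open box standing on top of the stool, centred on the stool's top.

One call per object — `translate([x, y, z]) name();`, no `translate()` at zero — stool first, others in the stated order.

stool();
translate([61, 33, 439]) open_box();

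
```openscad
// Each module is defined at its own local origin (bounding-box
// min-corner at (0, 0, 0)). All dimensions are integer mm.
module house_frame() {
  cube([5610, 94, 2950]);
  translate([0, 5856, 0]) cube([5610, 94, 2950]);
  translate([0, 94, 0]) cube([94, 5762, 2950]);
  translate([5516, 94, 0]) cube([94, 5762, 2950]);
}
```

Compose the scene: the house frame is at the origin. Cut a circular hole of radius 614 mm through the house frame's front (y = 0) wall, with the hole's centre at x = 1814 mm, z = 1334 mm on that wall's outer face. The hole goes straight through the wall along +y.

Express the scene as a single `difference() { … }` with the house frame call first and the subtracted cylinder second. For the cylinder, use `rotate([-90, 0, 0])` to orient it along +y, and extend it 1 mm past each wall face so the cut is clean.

difference() {
  house_frame();
  translate([1814, -1, 1334]) rotate([-90, 0, 0]) cylinder(h = 96, r = 614);
}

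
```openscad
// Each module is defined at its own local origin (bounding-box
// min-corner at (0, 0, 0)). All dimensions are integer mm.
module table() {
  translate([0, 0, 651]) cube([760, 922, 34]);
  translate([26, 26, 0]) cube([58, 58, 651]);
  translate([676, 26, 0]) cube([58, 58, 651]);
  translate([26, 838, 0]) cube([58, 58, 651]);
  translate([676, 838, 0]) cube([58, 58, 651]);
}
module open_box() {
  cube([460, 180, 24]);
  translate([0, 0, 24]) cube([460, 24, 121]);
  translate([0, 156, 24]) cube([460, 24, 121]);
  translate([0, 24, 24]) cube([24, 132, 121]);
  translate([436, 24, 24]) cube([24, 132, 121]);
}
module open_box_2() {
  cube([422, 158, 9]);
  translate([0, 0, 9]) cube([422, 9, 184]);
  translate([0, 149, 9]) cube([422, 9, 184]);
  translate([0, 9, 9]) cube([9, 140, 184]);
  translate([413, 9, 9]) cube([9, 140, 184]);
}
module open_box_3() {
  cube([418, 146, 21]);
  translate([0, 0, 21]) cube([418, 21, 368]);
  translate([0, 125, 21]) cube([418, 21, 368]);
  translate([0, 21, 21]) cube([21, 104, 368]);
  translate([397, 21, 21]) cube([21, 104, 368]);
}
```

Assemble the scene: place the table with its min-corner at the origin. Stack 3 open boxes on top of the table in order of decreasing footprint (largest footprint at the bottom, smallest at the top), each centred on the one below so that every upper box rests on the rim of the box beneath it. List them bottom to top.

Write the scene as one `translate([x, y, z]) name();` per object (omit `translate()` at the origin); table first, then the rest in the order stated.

table();
translate([150, 371, 685]) open_box();
translate([169, 382, 830]) open_box_2();
translate([171, 388, 1023]) open_box_3();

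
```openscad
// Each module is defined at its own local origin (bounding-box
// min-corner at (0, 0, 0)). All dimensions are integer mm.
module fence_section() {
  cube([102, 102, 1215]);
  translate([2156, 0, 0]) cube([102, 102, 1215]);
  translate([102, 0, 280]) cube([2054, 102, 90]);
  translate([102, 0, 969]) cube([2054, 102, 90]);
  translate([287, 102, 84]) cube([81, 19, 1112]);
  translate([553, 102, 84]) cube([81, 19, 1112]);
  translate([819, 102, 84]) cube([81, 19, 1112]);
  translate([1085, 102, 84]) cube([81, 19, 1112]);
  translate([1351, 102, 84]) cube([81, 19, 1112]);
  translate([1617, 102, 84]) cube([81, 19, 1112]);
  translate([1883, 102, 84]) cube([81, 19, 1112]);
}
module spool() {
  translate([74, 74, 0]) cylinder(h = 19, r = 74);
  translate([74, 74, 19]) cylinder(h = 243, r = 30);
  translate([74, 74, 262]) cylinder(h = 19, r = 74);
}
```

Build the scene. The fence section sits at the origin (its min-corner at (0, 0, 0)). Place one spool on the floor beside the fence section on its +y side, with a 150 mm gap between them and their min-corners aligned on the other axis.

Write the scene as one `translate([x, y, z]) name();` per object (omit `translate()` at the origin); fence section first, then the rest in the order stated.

fence_section();
translate([0, 271, 0]) spool();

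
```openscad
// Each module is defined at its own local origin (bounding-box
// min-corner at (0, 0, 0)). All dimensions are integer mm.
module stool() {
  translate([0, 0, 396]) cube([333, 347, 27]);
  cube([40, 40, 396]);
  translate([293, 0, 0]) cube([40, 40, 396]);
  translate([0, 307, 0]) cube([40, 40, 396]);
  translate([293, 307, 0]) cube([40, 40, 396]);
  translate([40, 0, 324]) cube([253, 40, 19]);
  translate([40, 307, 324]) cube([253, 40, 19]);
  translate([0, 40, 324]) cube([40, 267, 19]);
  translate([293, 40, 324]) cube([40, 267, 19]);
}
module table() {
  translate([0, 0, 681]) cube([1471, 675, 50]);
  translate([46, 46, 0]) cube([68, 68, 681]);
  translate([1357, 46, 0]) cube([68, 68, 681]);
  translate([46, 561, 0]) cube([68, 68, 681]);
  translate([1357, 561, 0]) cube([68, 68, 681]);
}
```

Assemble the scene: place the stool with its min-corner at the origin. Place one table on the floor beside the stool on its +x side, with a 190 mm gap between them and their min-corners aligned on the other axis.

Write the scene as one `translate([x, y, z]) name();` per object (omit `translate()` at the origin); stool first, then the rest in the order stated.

stool();
translate([523, 0, 0]) table();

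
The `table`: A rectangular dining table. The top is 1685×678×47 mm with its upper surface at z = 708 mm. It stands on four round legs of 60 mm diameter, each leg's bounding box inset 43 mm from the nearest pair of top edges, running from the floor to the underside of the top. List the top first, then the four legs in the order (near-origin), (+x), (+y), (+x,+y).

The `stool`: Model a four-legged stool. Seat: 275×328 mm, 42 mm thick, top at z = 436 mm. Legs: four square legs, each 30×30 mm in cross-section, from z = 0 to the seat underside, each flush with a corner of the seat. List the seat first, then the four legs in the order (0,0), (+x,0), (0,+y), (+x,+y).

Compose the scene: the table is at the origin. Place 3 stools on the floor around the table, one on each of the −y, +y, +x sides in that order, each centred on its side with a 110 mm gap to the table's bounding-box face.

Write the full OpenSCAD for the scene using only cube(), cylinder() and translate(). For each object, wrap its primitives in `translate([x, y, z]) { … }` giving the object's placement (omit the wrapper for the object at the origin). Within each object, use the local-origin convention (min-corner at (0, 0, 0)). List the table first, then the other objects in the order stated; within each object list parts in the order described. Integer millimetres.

translate([0, 0, 661]) cube([1685, 678, 47]);
translate([73, 73, 0]) cylinder(h = 661, r = 30);
translate([1612, 73, 0]) cylinder(h = 661, r = 30);
translate([73, 605, 0]) cylinder(h = 661, r = 30);
translate([1612, 605, 0]) cylinder(h = 661, r = 30);
translate([705, -438, 0]) {
  translate([0, 0, 394]) cube([275, 328, 42]);
  cube([30, 30, 394]);
  translate([245, 0, 0]) cube([30, 30, 394]);
  translate([0, 298, 0]) cube([30, 30, 394]);
  translate([245, 298, 0]) cube([30, 30, 394]);
}
translate([705, 788, 0]) {
  translate([0, 0, 394]) cube([275, 328, 42]);
  cube([30, 30, 394]);
  translate([245, 0, 0]) cube([30, 30, 394]);
  translate([0, 298, 0]) cube([30, 30, 394]);
  translate([245, 298, 0]) cube([30, 30, 394]);
}
translate([1795, 175, 0]) {
  translate([0, 0, 394]) cube([275, 328, 42]);
  cube([30, 30, 394]);
  translate([245, 0, 0]) cube([30, 30, 394]);
  translate([0, 298, 0]) cube([30, 30, 394]);
  translate([245, 298, 0]) cube([30, 30, 394]);
}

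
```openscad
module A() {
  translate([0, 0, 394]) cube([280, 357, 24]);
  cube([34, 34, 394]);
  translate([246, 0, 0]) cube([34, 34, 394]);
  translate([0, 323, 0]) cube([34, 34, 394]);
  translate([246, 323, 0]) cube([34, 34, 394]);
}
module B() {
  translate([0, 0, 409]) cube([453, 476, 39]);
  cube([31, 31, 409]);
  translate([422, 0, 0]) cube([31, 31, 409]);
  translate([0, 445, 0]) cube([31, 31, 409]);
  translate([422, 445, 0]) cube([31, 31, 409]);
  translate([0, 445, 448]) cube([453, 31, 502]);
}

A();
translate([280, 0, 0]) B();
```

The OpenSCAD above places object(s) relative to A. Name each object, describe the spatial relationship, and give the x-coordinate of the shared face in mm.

The stool's +x face and the chair's −x face are both at x = 280 mm.

A is a stool. B is a chair. The chair is against the stool's +x side, with their −y faces flush. The x-coordinate of the shared face is 280 mm.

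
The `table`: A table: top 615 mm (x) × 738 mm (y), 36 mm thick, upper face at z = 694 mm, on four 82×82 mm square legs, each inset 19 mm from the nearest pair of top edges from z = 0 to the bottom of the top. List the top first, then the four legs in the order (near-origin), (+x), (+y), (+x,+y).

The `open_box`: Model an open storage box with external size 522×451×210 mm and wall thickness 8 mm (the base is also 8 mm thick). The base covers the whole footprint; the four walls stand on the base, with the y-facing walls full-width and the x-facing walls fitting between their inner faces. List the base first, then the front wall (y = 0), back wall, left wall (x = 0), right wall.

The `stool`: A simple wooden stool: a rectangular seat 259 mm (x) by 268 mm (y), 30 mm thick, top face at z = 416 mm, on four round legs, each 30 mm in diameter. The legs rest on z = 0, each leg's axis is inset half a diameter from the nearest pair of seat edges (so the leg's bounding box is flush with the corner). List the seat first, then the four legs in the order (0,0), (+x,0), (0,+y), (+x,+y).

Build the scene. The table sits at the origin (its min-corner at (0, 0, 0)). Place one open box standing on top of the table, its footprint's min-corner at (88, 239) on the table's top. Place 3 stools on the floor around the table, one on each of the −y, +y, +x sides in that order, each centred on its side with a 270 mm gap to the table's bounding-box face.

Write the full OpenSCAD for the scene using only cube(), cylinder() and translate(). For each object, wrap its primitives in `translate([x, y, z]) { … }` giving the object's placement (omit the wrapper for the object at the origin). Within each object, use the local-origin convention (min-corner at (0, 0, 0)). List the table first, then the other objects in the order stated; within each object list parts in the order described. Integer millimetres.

translate([0, 0, 658]) cube([615, 738, 36]);
translate([19, 19, 0]) cube([82, 82, 658]);
translate([514, 19, 0]) cube([82, 82, 658]);
translate([19, 637, 0]) cube([82, 82, 658]);
translate([514, 637, 0]) cube([82, 82, 658]);
translate([88, 239, 694]) {
  cube([522, 451, 8]);
  translate([0, 0, 8]) cube([522, 8, 202]);
  translate([0, 443, 8]) cube([522, 8, 202]);
  translate([0, 8, 8]) cube([8, 435, 202]);
  translate([514, 8, 8]) cube([8, 435, 202]);
}
translate([178, -538, 0]) {
  translate([0, 0, 386]) cube([259, 268, 30]);
  translate([15, 15, 0]) cylinder(h = 386, r = 15);
  translate([244, 15, 0]) cylinder(h = 386, r = 15);
  translate([15, 253, 0]) cylinder(h = 386, r = 15);
  translate([244, 253, 0]) cylinder(h = 386, r = 15);
}
translate([178, 1008, 0]) {
  translate([0, 0, 386]) cube([259, 268, 30]);
  translate([15, 15, 0]) cylinder(h = 386, r = 15);
  translate([244, 15, 0]) cylinder(h = 386, r = 15);
  translate([15, 253, 0]) cylinder(h = 386, r = 15);
  translate([244, 253, 0]) cylinder(h = 386, r = 15);
}
translate([885, 235, 0]) {
  translate([0, 0, 386]) cube([259, 268, 30]);
  translate([15, 15, 0]) cylinder(h = 386, r = 15);
  translate([244, 15, 0]) cylinder(h = 386, r = 15);
  translate([15, 253, 0]) cylinder(h = 386, r = 15);
  translate([244, 253, 0]) cylinder(h = 386, r = 15);
}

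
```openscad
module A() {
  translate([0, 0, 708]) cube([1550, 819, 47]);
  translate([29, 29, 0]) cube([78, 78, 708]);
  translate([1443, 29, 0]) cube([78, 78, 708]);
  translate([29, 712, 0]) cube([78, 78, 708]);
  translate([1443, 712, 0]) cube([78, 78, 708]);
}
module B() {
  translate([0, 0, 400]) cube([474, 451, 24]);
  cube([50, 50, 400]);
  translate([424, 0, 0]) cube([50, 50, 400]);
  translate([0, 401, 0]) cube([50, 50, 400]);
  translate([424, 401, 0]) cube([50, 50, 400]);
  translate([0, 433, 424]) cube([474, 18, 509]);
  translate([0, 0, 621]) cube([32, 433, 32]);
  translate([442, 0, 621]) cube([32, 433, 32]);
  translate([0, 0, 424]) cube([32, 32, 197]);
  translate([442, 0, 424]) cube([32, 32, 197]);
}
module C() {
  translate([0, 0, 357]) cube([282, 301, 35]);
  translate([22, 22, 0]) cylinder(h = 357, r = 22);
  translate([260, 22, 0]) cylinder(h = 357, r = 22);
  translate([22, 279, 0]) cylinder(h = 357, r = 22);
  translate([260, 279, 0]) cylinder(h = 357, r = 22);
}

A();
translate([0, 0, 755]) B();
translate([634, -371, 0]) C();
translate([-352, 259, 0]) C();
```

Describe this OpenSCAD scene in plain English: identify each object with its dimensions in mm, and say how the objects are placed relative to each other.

A is a table: top 1550 mm (x) × 819 mm (y), 47 mm thick, upper face at z = 755 mm, on four 78×78 mm square legs, each inset 29 mm from the nearest pair of top edges, running from z = 0 to the bottom of the top.

B is a chair: 474×451 mm seat, 24 mm thick, top at z = 424 mm, on four 50 mm square corner legs flush with the seat edges. A 18 mm thick backrest slab spans the full seat width, extending 509 mm above the seat top, its back face flush with the seat's +y edge. Two armrests of 32×32 mm section run along each side from the seat's front edge to the front of the backrest, top faces 229 mm above the seat top and outer faces flush with the seat's x-edges; a 32×32 mm post under the front of each armrest stands on the seat at the front corner.

C is a four-legged stool. The seat is 282×301 mm, 35 mm thick, top at z = 392 mm. It stands on four round legs, each 44 mm in diameter, from z = 0 to the seat underside, each leg's axis is inset half a diameter from the nearest pair of seat edges (so the leg's bounding box is flush with the corner).

The chair is on top of the table. Two stools sit around the table at the −y, −x sides.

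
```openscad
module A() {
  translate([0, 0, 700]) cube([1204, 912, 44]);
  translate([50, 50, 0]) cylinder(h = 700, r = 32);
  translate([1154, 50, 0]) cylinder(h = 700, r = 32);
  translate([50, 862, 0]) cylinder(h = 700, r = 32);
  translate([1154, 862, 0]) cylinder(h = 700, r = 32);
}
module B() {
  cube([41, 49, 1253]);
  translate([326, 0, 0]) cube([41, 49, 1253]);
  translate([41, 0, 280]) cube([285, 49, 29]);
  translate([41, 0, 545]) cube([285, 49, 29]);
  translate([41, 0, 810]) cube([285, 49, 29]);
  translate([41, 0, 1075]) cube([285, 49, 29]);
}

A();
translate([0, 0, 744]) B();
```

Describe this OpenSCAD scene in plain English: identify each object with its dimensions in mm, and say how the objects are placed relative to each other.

A is a table: top 1204 mm (x) × 912 mm (y), 44 mm thick, upper face at z = 744 mm, on four round legs of 64 mm diameter, each leg's bounding box inset 18 mm from the nearest pair of top edges, running from z = 0 to the bottom of the top.

B is a straight ladder. Two 41×49 mm vertical rails, 1253 mm tall, stand 367 mm apart (outside-to-outside) with their front faces coplanar on the −y side. 4 rungs, each 49 mm deep and 29 mm tall, span between the inner faces of the rails, front faces flush with the rails. The lowest rung's underside is at z = 280 mm and rungs are spaced 265 mm apart (underside to underside).

The ladder is on top of the table.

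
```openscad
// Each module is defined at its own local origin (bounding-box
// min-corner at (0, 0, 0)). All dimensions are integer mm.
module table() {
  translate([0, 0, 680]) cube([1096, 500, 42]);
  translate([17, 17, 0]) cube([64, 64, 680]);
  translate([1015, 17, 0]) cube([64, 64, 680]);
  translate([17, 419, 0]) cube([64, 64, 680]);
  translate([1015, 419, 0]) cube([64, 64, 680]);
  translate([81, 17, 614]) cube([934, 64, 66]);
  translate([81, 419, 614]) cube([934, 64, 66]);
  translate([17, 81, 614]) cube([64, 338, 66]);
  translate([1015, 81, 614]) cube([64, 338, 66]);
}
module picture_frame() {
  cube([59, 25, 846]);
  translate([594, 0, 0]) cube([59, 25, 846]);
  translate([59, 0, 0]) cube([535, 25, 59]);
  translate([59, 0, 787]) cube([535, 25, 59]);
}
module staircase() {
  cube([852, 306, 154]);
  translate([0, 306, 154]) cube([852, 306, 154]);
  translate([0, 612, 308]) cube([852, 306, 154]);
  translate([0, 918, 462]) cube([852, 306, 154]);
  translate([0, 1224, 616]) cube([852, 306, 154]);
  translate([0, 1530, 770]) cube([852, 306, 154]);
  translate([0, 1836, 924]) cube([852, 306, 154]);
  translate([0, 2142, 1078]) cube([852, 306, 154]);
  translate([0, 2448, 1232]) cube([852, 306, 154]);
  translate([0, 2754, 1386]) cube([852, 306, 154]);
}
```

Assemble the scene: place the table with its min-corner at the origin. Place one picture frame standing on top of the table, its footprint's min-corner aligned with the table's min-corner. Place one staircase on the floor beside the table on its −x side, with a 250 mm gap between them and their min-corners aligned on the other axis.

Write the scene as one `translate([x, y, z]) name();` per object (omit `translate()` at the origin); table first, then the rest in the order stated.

table();
translate([0, 0, 722]) picture_frame();
translate([-1102, 0, 0]) staircase();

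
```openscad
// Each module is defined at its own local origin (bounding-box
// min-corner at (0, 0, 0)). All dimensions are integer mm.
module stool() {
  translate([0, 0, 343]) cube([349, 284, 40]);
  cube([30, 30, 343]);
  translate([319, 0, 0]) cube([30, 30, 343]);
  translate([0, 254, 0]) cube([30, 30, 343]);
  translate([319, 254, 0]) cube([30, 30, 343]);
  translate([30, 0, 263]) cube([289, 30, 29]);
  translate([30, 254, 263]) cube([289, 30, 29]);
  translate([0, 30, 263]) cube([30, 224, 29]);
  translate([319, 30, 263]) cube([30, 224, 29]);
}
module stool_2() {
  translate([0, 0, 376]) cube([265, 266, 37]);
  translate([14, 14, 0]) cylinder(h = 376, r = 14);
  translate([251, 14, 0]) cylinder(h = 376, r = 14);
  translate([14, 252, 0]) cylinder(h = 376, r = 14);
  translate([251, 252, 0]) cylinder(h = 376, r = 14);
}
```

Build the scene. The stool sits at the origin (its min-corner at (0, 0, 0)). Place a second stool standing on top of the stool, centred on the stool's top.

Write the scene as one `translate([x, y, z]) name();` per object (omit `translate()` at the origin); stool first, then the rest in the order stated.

stool();
translate([42, 9, 383]) stool_2();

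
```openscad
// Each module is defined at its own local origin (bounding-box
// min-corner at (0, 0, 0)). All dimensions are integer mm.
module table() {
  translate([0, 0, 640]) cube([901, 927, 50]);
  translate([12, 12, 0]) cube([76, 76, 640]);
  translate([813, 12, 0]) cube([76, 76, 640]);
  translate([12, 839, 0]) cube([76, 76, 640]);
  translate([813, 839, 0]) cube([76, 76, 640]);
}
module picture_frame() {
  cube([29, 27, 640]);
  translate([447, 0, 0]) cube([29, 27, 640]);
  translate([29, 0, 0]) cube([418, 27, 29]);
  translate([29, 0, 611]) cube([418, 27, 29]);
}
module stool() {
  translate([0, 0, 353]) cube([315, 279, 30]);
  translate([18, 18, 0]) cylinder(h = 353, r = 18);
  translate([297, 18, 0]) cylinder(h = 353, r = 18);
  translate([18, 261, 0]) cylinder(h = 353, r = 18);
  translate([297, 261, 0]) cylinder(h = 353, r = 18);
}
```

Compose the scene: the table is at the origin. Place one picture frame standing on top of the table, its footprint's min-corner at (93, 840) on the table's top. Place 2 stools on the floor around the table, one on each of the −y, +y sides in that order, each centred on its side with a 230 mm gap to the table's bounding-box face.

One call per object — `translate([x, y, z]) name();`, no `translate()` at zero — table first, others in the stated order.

table();
translate([93, 840, 690]) picture_frame();
translate([293, -509, 0]) stool();
translate([293, 1157, 0]) stool();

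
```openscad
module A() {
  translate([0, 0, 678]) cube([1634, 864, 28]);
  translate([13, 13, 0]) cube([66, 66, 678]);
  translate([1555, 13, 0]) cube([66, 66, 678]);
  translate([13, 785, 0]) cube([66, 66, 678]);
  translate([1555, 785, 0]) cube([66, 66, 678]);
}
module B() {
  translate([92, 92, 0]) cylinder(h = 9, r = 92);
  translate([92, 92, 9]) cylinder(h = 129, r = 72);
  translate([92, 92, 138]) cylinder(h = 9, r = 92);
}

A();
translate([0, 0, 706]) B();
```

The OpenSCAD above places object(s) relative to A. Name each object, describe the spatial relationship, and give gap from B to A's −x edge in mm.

The spool's min-x is at 0; the table's min-x is 0; gap = 0 mm.

A is a table. B is a spool. The spool is on top of the table. The gap from the spool to the table's −x edge is 0 mm.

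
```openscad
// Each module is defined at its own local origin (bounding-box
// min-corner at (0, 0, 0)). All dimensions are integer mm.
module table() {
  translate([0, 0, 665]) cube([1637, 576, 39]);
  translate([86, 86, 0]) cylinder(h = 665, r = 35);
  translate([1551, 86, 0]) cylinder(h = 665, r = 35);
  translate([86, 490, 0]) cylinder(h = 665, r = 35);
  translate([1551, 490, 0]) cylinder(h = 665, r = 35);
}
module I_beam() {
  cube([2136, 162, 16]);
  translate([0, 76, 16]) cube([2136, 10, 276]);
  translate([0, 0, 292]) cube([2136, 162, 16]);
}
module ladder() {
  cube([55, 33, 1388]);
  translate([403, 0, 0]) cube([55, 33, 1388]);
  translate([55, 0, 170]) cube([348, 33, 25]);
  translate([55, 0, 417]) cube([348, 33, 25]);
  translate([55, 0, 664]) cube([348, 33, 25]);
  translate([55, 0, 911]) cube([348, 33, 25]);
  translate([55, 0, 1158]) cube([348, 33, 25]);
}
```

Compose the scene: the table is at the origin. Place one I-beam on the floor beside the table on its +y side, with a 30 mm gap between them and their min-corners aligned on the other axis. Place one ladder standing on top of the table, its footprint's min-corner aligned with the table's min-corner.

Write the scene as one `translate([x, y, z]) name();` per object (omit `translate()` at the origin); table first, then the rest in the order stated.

table();
translate([0, 606, 0]) I_beam();
translate([0, 0, 704]) ladder();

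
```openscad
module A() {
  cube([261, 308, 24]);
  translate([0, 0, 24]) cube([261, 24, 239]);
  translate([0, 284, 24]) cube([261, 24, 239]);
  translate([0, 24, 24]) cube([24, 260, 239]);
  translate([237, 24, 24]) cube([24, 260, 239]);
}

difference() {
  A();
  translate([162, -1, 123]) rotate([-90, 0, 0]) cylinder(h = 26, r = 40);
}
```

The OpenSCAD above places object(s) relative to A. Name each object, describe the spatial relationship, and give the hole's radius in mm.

A is an open box. The open box has a circular hole through its front wall. The hole's radius is 40 mm.

The subtracted cylinder has r = 40 mm.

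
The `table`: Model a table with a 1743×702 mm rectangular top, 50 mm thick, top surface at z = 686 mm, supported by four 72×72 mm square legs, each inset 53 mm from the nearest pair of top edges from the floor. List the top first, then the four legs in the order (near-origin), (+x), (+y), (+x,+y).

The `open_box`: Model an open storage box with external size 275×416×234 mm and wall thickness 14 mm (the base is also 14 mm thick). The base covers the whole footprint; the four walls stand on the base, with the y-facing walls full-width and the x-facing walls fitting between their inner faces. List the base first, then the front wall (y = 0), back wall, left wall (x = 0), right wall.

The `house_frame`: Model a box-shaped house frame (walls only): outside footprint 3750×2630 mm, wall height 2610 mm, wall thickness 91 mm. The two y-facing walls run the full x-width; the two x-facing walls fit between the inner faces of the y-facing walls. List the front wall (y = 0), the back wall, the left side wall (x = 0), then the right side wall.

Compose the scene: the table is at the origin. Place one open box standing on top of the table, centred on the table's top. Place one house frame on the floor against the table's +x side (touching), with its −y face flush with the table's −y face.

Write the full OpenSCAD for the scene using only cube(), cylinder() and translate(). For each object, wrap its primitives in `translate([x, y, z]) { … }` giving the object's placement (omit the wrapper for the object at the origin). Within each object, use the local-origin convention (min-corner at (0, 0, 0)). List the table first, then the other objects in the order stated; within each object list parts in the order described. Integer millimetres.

translate([0, 0, 636]) cube([1743, 702, 50]);
translate([53, 53, 0]) cube([72, 72, 636]);
translate([1618, 53, 0]) cube([72, 72, 636]);
translate([53, 577, 0]) cube([72, 72, 636]);
translate([1618, 577, 0]) cube([72, 72, 636]);
translate([734, 143, 686]) {
  cube([275, 416, 14]);
  translate([0, 0, 14]) cube([275, 14, 220]);
  translate([0, 402, 14]) cube([275, 14, 220]);
  translate([0, 14, 14]) cube([14, 388, 220]);
  translate([261, 14, 14]) cube([14, 388, 220]);
}
translate([1743, 0, 0]) {
  cube([3750, 91, 2610]);
  translate([0, 2539, 0]) cube([3750, 91, 2610]);
  translate([0, 91, 0]) cube([91, 2448, 2610]);
  translate([3659, 91, 0]) cube([91, 2448, 2610]);
}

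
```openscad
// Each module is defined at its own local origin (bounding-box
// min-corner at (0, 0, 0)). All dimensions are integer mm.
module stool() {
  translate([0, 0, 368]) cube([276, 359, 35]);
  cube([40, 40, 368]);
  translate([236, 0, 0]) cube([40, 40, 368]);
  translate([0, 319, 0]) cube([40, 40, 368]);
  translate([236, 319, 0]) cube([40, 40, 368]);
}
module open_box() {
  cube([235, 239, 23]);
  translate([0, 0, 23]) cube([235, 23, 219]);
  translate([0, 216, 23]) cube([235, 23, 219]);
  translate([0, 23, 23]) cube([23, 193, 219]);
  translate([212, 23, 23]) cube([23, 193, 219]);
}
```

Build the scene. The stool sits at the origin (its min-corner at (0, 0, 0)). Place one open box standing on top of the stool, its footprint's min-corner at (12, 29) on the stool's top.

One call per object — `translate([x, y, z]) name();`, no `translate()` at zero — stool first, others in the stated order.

stool();
translate([12, 29, 403]) open_box();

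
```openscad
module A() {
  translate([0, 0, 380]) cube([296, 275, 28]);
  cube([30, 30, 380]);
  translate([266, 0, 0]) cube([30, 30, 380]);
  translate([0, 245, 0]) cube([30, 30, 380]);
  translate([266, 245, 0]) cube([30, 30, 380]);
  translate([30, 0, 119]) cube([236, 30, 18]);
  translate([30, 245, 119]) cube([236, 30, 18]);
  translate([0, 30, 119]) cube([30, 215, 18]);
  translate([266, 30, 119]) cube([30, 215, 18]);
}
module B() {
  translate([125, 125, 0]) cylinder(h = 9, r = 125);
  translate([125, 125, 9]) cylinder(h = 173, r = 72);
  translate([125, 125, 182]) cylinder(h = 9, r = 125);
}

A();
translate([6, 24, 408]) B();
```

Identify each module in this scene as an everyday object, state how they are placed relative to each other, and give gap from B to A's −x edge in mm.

A is a stool. B is a spool. The spool is on top of the stool. The gap from the spool to the stool's −x edge is 6 mm.

The spool's min-x is at 6; the stool's min-x is 0; gap = 6 mm.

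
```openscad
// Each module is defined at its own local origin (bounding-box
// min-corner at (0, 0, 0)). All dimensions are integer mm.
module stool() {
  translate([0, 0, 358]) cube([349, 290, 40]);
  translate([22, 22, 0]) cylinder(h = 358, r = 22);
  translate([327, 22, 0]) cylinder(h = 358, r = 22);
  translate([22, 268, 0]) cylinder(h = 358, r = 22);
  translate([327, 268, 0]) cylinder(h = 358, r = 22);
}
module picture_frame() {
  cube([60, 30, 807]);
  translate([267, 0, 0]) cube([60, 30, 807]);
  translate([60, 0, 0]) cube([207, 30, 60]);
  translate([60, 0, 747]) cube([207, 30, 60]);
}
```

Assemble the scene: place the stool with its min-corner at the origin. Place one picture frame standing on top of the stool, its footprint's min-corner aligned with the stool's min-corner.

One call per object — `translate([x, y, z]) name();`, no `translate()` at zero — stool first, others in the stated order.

stool();
translate([0, 0, 398]) picture_frame();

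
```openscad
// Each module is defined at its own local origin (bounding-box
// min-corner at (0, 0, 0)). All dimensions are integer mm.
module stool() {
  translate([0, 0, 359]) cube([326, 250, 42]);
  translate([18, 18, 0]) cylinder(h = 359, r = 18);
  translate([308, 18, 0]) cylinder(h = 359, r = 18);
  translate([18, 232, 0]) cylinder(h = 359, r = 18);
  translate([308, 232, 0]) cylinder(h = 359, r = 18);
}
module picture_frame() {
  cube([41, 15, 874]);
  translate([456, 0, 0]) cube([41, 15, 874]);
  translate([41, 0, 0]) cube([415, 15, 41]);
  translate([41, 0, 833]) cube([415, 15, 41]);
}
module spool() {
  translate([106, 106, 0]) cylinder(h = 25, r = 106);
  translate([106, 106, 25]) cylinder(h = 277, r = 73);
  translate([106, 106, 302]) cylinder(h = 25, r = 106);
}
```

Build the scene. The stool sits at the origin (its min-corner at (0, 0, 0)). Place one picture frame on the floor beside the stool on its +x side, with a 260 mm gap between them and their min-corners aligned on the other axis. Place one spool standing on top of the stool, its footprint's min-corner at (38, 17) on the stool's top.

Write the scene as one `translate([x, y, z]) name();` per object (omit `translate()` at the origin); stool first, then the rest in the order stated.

stool();
translate([586, 0, 0]) picture_frame();
translate([38, 17, 401]) spool();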